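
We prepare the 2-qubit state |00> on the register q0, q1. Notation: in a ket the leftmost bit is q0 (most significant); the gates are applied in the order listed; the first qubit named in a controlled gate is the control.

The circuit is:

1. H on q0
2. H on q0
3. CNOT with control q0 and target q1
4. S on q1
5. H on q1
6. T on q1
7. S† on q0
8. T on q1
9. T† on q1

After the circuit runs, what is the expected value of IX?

The observable IX averages to sqrt(2)/2. Key observation: the block from step 1 through step 2 cancels to the identity and can be dropped.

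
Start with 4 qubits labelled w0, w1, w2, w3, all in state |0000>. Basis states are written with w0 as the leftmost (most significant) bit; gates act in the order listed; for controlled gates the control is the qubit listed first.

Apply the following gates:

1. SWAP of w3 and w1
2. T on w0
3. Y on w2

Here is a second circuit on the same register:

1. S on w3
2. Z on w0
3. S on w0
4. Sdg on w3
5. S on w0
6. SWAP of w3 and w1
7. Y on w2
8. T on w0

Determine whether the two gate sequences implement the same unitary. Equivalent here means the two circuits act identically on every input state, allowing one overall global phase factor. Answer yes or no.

Yes — the two circuits implement the same unitary up to a global phase.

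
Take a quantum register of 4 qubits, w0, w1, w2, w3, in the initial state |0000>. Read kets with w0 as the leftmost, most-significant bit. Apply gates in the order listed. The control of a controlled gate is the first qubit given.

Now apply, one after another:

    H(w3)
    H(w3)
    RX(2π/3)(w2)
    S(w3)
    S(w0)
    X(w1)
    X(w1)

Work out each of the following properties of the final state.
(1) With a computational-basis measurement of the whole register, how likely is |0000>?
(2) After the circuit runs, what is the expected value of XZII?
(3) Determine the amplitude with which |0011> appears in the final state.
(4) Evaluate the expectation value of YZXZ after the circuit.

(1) A full measurement returns |0000> with probability 1/4.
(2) In the final state, XZII has expectation 0.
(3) |0011> carries amplitude 0 in the final state.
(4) The expectation value of YZXZ is 0.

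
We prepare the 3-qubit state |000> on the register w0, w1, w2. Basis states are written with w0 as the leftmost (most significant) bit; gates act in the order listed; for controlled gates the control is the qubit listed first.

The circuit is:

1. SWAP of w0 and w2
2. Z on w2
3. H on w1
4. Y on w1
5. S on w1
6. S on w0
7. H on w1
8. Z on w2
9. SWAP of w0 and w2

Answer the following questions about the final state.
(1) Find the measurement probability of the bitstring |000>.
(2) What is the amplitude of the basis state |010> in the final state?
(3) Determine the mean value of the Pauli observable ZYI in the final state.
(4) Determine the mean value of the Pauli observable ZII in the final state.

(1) The probability of measuring |000> is 1/2.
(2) The final state's coefficient on |010> equals 1/2 - I/2.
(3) The expectation value of ZYI is 1.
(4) The expectation value of ZII is 1.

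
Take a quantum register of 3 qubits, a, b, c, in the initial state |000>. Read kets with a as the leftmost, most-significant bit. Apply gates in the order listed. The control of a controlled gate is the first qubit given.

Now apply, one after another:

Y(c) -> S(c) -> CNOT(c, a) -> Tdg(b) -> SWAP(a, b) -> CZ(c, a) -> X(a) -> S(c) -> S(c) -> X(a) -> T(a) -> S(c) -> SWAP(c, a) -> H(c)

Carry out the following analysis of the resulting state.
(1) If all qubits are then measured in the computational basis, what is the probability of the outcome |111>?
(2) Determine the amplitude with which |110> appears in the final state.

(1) The probability of measuring |111> is 1/2.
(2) The amplitude on |110> is sqrt(2)*I/2.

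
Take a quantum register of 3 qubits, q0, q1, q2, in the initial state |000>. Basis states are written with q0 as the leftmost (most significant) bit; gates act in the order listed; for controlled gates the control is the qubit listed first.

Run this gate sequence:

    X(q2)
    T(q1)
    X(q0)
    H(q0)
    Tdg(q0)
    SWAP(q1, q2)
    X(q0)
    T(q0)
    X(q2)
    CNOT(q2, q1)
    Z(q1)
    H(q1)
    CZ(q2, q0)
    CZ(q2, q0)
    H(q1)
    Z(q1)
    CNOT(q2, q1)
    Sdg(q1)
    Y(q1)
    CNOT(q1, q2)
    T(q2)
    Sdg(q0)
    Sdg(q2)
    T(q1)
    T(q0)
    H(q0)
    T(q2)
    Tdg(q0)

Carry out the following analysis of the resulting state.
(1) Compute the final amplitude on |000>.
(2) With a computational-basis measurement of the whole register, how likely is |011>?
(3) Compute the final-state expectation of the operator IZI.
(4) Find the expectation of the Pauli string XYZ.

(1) The final state's coefficient on |000> equals 0. Key observation: gates 10-17 undo each other exactly, leaving only the rest of the circuit to track.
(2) The probability of measuring |011> is 0.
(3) The observable IZI averages to 1.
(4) The expectation value of XYZ is 0.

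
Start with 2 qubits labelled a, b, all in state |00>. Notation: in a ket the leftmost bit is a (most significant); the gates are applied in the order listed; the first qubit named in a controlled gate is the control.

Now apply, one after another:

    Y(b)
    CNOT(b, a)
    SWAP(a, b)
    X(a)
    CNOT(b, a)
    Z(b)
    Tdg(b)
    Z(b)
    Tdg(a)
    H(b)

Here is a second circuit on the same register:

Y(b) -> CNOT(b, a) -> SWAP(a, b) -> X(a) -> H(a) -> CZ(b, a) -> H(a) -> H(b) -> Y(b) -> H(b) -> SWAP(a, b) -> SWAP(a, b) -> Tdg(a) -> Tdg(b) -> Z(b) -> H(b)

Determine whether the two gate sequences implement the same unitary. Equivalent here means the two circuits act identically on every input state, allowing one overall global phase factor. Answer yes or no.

No, they are not equivalent — no single phase factor reconciles the two unitaries.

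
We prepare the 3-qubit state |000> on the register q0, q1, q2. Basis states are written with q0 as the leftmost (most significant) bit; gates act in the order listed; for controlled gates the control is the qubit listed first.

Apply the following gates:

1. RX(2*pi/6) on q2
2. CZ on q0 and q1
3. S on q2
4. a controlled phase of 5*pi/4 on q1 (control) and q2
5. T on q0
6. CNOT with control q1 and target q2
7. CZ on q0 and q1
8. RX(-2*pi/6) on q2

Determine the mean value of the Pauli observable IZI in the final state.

The observable IZI averages to 1.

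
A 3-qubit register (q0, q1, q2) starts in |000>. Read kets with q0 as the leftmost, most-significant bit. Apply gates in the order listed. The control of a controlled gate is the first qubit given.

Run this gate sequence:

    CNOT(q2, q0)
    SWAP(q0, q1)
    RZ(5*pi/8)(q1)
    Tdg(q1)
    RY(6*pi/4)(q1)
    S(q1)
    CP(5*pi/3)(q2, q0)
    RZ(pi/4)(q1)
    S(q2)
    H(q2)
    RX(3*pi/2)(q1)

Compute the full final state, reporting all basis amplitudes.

After the circuit, the state carries amplitude sqrt(2)*(-1 - exp(I*pi/4))*exp(9*I*pi/16)/4 on |000>, sqrt(2)*(-1 - exp(I*pi/4))*exp(9*I*pi/16)/4 on |001>, sqrt(2)*(1 - exp(I*pi/4))*exp(I*pi/16)/4 on |010>, sqrt(2)*(1 - exp(I*pi/4))*exp(I*pi/16)/4 on |011>, 0 on |100>, 0 on |101>, 0 on |110>, 0 on |111>.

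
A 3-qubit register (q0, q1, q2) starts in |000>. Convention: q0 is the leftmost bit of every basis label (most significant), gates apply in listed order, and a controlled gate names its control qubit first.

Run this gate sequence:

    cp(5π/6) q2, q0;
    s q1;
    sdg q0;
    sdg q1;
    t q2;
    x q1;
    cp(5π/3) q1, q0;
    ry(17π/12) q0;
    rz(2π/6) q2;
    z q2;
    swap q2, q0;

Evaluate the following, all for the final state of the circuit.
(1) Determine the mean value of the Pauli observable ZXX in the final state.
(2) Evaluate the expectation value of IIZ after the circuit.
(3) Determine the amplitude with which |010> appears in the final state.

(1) The expectation value of ZXX is 0.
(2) The observable IIZ averages to -sqrt(6)/4 + sqrt(2)/4.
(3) The amplitude on |010> is (-sqrt(2 - sqrt(2))/4 + sqrt(3*sqrt(2) + 6)/4)*exp(5*I*pi/6).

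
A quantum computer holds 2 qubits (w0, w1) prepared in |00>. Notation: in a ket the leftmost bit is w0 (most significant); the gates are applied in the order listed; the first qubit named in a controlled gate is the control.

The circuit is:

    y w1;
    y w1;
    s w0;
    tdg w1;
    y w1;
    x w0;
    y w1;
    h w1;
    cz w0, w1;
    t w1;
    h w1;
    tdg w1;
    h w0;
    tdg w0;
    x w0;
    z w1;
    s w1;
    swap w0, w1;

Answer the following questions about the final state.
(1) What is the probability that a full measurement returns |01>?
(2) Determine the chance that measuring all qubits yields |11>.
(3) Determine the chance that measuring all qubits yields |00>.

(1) Outcome |01> occurs with probability 1/4 - sqrt(2)/8.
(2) Outcome |11> occurs with probability sqrt(2)/8 + 1/4.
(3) The probability of measuring |00> is 1/4 - sqrt(2)/8.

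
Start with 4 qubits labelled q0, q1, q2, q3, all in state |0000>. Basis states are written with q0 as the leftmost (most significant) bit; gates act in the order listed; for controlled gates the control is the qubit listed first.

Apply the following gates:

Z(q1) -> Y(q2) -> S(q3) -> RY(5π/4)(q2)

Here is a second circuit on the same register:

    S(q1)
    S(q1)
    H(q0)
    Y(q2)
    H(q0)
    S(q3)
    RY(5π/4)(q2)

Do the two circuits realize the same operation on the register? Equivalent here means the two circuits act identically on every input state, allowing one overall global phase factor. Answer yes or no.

Yes: on every input state the two circuits agree up to one overall phase factor.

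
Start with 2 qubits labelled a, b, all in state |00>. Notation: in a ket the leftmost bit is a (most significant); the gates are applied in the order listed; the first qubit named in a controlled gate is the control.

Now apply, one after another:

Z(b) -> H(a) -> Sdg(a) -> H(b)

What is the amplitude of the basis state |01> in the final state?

|01> carries amplitude 1/2 in the final state.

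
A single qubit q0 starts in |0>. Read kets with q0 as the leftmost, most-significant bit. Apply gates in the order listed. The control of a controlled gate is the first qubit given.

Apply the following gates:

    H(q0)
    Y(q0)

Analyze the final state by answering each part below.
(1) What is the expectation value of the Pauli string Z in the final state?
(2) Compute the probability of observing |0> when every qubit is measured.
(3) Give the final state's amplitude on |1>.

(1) The observable Z averages to 0.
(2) A full measurement returns |0> with probability 1/2.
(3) |1> carries amplitude sqrt(2)*I/2 in the final state.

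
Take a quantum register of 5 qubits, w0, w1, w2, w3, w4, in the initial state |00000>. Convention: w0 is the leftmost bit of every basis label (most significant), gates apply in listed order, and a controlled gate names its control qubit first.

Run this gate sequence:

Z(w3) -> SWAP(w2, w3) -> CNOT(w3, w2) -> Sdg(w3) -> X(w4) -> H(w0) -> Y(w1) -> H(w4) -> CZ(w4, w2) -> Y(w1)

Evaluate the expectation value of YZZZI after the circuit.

The observable YZZZI averages to 0.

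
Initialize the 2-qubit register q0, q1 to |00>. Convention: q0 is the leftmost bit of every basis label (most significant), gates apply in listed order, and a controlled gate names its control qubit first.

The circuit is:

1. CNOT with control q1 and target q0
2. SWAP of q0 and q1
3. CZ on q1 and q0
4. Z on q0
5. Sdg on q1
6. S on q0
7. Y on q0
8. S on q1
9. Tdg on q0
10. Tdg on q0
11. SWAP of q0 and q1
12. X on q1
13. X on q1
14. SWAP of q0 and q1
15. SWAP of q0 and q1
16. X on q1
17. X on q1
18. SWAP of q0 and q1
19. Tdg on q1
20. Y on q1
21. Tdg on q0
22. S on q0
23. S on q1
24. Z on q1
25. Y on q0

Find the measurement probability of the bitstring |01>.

A full measurement returns |01> with probability 1. Key observation: gates 11-18 undo each other exactly, leaving only the rest of the circuit to track.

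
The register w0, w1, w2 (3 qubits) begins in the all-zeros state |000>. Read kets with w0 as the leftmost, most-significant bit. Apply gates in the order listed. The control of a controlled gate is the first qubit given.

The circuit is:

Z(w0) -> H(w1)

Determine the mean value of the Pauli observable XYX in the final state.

The expectation value of XYX is 0.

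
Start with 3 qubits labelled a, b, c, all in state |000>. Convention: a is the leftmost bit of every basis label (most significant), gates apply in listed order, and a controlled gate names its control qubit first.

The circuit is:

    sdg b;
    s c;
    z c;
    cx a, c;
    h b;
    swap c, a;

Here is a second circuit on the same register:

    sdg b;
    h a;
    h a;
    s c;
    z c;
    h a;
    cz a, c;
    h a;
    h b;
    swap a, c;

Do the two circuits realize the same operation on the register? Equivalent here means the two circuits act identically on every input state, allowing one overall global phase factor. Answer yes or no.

No, they are not equivalent — no single phase factor reconciles the two unitaries.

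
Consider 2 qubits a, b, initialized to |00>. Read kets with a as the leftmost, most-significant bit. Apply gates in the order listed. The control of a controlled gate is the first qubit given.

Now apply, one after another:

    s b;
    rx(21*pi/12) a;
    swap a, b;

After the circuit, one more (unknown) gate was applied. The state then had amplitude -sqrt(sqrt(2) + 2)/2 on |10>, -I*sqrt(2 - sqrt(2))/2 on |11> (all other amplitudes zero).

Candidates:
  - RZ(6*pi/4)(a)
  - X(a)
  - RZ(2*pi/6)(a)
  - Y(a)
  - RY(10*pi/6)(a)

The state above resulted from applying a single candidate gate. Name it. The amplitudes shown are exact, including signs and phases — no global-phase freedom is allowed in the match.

The unique candidate consistent with the amplitudes is X(a).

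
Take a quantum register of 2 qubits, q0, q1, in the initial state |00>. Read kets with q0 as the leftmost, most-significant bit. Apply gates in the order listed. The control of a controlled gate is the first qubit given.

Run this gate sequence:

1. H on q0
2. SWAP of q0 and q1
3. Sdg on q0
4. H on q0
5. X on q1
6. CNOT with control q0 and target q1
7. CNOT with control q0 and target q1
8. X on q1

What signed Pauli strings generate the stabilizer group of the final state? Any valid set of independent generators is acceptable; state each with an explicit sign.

The final state is stabilized by the group generated by +XI, +IX; other independent generating sets are equally valid.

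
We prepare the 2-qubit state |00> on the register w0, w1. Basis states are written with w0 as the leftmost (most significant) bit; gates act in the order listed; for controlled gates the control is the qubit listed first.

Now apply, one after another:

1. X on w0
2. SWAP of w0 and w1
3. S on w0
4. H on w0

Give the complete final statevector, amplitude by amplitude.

The final amplitudes are 0 on |00>, sqrt(2)/2 on |01>, 0 on |10>, sqrt(2)/2 on |11>.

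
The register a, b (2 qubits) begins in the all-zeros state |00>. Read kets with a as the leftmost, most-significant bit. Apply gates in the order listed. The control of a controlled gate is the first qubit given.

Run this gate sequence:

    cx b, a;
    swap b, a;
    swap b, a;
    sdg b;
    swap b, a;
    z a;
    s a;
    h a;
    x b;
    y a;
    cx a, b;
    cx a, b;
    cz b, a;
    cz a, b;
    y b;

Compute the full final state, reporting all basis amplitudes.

After the circuit, the state carries amplitude -sqrt(2)/2 on |00>, 0 on |01>, sqrt(2)/2 on |10>, 0 on |11>. Key observation: the block from step 11 through step 12 cancels to the identity and can be dropped.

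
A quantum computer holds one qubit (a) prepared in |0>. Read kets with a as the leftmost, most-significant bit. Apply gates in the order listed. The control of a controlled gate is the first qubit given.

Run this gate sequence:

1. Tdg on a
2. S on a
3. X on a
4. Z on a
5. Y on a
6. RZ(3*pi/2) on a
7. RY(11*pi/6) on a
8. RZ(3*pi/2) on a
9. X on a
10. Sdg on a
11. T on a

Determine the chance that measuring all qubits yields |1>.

Outcome |1> occurs with probability sqrt(3)/4 + 1/2.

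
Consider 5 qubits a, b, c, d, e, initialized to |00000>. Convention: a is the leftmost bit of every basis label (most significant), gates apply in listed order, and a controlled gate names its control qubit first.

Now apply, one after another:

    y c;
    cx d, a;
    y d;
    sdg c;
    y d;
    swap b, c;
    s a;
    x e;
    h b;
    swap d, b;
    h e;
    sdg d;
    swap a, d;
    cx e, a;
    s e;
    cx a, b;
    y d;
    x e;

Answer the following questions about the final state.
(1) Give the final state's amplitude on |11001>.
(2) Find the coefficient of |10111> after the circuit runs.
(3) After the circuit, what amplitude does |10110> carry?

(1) |11001> carries amplitude 0 in the final state.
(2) The final state's coefficient on |10111> equals 0.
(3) The amplitude on |10110> is 0.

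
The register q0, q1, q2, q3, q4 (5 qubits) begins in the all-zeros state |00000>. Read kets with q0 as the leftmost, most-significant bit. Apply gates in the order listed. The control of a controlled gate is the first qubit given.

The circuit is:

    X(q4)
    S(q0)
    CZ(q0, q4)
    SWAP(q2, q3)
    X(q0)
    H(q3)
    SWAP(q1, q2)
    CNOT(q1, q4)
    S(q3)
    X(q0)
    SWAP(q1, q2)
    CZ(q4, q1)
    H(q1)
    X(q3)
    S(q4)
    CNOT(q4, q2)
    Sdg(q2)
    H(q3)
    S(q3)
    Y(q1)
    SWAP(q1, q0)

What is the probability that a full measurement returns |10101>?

Outcome |10101> occurs with probability 1/4.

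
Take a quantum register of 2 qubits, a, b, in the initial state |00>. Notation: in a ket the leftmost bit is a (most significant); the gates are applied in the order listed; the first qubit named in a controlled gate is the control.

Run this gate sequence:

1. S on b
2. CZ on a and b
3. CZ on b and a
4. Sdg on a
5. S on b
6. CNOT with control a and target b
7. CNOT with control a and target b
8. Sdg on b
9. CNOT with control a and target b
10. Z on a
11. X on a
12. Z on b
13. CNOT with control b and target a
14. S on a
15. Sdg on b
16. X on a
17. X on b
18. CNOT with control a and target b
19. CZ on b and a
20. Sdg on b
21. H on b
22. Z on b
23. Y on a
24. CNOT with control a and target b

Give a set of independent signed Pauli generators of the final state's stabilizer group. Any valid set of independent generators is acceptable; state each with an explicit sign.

The stabilizer group can be generated by +IX, -ZI, among other valid generating sets. Key observation: gates 5-8 undo each other exactly, leaving only the rest of the circuit to track.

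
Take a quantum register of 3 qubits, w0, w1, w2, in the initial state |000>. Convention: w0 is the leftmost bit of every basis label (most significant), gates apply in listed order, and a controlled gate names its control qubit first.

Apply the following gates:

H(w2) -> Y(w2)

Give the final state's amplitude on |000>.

The final state's coefficient on |000> equals -sqrt(2)*I/2.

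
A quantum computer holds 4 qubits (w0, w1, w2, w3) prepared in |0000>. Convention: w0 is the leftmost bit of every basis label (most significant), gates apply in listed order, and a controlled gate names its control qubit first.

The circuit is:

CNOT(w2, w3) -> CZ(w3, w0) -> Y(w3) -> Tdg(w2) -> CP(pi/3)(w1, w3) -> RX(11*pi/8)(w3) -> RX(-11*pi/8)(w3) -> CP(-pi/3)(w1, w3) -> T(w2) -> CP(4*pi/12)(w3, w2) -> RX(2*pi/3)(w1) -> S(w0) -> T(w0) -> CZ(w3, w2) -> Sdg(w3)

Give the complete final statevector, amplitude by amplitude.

The resulting statevector has amplitude 1/2 on |0001>, -sqrt(3)*I/2 on |0101>, and 0 on every other basis state. Key observation: gates 4-9 undo each other exactly, leaving only the rest of the circuit to track.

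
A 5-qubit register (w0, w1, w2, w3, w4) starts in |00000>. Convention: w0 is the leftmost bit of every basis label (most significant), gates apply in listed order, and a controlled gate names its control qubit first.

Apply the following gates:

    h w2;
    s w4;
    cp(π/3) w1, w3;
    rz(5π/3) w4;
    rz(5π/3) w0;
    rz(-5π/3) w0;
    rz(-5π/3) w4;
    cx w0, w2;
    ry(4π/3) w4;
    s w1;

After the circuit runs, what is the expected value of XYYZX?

The observable XYYZX averages to 0. Key observation: gates 4-7 undo each other exactly, leaving only the rest of the circuit to track.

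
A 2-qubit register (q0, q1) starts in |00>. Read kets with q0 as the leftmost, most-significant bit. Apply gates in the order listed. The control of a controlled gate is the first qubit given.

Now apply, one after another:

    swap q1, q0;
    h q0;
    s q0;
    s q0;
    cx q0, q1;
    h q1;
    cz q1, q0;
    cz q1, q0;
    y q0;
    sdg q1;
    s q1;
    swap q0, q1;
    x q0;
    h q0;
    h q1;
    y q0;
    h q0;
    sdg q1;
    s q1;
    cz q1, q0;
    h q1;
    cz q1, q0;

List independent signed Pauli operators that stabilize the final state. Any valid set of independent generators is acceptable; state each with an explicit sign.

The stabilizer group can be generated by -XI, +IX, among other valid generating sets.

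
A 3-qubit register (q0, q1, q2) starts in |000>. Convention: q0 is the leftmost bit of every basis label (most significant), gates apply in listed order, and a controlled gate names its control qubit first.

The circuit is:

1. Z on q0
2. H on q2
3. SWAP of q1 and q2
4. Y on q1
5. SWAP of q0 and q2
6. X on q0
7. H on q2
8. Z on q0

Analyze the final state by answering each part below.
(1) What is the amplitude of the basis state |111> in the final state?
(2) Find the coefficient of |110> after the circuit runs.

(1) The final state's coefficient on |111> equals -I/2.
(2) The final state's coefficient on |110> equals -I/2.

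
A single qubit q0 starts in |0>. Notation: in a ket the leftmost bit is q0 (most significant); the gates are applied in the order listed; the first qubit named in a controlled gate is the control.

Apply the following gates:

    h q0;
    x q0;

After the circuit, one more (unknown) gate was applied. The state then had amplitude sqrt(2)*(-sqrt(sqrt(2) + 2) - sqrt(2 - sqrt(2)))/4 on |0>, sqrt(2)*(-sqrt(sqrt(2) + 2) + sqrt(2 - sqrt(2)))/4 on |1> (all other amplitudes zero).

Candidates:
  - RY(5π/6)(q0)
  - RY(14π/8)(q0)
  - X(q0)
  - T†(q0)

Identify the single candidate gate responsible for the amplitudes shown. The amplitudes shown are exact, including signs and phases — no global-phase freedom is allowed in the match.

It was RY(14π/8)(q0) that produced the state shown.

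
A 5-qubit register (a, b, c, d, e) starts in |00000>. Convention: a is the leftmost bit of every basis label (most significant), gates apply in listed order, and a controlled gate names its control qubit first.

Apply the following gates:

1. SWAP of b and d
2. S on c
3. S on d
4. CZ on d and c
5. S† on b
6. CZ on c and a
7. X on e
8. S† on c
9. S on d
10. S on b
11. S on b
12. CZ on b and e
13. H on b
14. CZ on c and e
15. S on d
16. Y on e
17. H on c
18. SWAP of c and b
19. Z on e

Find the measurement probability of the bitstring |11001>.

A full measurement returns |11001> with probability 0.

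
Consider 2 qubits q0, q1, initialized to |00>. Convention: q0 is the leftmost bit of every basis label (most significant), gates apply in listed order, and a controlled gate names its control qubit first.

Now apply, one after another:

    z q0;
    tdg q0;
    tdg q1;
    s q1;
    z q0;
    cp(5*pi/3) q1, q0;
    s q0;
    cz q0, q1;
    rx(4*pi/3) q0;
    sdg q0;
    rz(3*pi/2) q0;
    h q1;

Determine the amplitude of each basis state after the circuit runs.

The resulting statevector has amplitude sqrt(2)*exp(I*pi/4)/4 on |00>, sqrt(2)*exp(I*pi/4)/4 on |01>, -sqrt(6)*exp(3*I*pi/4)/4 on |10>, -sqrt(6)*exp(3*I*pi/4)/4 on |11>.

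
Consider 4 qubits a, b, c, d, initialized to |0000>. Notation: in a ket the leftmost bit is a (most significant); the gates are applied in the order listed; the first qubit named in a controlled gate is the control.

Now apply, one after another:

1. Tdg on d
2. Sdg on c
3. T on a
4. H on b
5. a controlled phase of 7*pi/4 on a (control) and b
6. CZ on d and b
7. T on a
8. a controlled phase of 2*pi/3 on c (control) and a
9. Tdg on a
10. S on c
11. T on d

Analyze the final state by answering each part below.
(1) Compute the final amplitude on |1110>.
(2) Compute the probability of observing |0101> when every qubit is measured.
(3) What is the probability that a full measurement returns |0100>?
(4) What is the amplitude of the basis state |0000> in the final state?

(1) |1110> carries amplitude 0 in the final state.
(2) A full measurement returns |0101> with probability 0.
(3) A full measurement returns |0100> with probability 1/2.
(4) The amplitude on |0000> is sqrt(2)/2.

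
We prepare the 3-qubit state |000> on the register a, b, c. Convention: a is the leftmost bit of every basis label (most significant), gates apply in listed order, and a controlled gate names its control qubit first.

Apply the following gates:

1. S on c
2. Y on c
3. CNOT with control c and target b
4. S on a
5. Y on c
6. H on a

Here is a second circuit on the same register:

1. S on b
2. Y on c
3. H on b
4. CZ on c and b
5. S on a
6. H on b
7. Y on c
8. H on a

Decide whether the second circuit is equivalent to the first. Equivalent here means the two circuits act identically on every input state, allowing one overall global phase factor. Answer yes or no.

No, they are not equivalent — no single phase factor reconciles the two unitaries.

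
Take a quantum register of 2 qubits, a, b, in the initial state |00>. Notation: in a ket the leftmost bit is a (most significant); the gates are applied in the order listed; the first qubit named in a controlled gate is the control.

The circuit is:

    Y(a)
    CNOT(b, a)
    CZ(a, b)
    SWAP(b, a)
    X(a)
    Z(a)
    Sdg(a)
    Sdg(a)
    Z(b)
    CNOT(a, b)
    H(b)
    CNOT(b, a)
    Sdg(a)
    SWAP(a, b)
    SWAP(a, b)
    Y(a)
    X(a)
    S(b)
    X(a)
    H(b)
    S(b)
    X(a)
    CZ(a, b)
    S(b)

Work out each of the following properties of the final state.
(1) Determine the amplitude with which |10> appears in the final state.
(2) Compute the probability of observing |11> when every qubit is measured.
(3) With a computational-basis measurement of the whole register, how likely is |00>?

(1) The amplitude on |10> is I/2.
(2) The probability of measuring |11> is 1/4.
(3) A full measurement returns |00> with probability 1/4.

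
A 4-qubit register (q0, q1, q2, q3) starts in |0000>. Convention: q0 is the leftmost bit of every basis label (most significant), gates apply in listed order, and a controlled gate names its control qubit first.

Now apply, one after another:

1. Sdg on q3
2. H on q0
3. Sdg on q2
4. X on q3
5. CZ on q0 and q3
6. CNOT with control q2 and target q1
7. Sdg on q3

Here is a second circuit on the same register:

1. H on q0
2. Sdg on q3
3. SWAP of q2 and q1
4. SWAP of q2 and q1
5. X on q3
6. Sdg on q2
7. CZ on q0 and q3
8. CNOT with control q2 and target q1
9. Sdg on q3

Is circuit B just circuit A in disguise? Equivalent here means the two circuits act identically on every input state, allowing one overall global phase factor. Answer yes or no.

Yes, they are equivalent — the unitaries differ by at most a global phase.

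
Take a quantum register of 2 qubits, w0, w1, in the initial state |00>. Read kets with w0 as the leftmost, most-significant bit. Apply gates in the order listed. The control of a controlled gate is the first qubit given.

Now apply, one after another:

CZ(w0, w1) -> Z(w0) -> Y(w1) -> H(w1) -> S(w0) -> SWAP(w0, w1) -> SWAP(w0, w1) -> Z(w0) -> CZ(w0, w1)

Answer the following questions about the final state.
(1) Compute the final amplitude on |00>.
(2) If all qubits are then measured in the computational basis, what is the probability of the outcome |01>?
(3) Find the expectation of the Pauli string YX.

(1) The final state's coefficient on |00> equals sqrt(2)*I/2.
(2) A full measurement returns |01> with probability 1/2.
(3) The observable YX averages to 0.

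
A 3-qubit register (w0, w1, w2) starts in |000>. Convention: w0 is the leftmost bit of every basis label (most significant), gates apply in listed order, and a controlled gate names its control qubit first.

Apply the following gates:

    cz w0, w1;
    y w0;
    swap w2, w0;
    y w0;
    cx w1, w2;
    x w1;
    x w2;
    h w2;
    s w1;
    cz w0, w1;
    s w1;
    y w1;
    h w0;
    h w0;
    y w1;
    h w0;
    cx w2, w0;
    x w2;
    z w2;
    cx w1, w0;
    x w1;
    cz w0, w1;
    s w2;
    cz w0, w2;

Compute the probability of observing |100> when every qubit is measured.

A full measurement returns |100> with probability 1/4. Key observation: the block from step 12 through step 15 cancels to the identity and can be dropped.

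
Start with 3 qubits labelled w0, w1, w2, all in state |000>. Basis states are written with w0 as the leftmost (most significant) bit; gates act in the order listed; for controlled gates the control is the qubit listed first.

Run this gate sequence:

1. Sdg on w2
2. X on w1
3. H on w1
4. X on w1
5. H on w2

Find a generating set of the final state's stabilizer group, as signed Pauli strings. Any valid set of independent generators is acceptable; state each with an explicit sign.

One valid set of independent stabilizer generators is -IXI, +IIX, +ZII (any independent generating set of the same group is equally correct).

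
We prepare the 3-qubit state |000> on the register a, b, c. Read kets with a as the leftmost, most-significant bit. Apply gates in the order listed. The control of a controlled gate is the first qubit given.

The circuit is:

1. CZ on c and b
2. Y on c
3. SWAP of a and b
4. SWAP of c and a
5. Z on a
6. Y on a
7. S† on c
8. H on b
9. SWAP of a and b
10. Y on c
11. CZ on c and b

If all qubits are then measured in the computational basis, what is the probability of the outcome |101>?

Outcome |101> occurs with probability 1/2.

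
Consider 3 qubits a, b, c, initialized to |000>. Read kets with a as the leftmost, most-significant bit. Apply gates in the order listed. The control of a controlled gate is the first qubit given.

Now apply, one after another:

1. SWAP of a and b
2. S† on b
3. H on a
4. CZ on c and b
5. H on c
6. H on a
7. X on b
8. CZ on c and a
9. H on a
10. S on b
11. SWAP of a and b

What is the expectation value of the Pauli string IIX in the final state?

In the final state, IIX has expectation 1.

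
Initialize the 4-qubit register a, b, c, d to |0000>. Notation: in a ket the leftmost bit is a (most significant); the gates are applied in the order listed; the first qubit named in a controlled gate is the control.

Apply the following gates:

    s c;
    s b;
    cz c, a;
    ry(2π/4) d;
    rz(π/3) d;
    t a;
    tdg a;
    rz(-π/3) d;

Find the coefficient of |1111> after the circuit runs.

|1111> carries amplitude 0 in the final state. Key observation: the block from step 5 through step 8 cancels to the identity and can be dropped.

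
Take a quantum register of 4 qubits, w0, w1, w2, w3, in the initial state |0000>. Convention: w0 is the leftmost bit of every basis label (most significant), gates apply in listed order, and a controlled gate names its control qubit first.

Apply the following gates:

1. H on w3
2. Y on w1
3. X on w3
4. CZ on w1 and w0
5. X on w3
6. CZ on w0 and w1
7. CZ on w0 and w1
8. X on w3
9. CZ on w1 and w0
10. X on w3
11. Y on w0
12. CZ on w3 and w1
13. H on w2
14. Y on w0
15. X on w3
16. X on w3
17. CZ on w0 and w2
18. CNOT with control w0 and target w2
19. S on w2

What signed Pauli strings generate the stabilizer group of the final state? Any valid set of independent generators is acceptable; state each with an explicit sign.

The stabilizer group can be generated by +IIYI, -IIIX, +ZIII, -IZII, among other valid generating sets. Key observation: the block from step 3 through step 10 cancels to the identity and can be dropped.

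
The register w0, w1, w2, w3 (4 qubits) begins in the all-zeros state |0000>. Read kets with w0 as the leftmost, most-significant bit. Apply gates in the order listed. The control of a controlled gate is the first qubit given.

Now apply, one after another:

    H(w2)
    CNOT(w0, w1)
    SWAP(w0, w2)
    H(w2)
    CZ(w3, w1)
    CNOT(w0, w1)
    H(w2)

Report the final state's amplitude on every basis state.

After the circuit, the state carries amplitude sqrt(2)/2 on |0000>, sqrt(2)/2 on |1100>, and 0 on every other basis state.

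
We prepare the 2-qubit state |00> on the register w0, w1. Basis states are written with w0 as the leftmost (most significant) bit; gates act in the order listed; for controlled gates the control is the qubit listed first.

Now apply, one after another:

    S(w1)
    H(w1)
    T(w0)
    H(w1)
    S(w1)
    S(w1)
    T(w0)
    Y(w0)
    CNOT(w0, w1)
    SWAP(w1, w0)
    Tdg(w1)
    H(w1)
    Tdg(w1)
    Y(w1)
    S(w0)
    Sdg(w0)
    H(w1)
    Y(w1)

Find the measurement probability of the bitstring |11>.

Outcome |11> occurs with probability sqrt(2)/4 + 1/2.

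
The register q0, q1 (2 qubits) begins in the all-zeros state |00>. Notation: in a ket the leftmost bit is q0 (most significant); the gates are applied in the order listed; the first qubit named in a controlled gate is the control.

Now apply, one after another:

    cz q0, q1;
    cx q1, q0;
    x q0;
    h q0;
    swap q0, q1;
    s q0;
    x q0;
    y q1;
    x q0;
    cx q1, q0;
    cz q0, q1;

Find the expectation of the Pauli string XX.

In the final state, XX has expectation -1.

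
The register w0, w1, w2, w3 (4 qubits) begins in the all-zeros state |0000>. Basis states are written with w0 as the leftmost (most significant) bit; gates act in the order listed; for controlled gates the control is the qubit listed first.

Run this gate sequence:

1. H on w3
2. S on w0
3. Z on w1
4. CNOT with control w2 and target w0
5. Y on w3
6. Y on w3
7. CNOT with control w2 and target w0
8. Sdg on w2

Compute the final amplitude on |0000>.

The amplitude on |0000> is sqrt(2)/2. Key observation: steps 4-7 multiply out to the identity, so the circuit reduces to the remaining gates.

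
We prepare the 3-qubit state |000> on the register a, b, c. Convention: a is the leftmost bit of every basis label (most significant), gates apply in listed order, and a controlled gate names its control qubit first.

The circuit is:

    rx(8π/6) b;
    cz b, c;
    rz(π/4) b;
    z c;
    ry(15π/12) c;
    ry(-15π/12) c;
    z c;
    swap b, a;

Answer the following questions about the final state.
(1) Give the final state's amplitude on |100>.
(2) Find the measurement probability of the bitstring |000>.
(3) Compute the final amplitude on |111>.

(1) |100> carries amplitude -sqrt(3)*exp(5*I*pi/8)/2 in the final state. Key observation: gates 4-7 undo each other exactly, leaving only the rest of the circuit to track.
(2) A full measurement returns |000> with probability 1/4.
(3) The final state's coefficient on |111> equals 0.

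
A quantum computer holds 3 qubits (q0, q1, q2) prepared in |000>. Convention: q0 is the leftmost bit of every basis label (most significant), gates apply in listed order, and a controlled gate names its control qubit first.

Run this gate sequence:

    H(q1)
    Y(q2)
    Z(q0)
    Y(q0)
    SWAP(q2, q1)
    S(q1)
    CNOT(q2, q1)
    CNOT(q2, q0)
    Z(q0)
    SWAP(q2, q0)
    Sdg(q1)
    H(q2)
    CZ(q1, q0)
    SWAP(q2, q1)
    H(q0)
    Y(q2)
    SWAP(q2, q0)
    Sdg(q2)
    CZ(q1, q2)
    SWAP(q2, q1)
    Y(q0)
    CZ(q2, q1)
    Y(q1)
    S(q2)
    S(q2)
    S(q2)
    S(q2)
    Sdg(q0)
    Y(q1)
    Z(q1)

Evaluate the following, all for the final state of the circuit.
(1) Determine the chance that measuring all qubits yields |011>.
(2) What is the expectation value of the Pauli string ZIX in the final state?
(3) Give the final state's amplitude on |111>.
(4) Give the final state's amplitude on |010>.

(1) The probability of measuring |011> is 1/8.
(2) The observable ZIX averages to 1.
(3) The amplitude on |111> is -sqrt(2)/4.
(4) The final state's coefficient on |010> equals -sqrt(2)/4.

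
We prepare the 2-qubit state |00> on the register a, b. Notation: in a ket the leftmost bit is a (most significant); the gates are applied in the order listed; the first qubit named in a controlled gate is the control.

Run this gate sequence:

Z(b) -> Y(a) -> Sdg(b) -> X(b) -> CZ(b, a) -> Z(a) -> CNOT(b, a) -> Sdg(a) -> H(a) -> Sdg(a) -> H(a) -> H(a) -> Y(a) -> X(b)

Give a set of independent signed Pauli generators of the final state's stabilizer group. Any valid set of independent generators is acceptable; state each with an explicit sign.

The final state is stabilized by the group generated by -YI, +IZ; other independent generating sets are equally valid.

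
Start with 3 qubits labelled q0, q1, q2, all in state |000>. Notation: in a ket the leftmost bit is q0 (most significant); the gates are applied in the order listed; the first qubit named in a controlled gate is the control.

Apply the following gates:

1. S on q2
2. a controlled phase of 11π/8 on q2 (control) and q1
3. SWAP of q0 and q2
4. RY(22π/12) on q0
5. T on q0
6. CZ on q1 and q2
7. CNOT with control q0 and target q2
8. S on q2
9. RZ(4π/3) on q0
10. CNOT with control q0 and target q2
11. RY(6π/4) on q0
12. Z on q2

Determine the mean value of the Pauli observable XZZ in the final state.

The observable XZZ averages to -sqrt(3)/2.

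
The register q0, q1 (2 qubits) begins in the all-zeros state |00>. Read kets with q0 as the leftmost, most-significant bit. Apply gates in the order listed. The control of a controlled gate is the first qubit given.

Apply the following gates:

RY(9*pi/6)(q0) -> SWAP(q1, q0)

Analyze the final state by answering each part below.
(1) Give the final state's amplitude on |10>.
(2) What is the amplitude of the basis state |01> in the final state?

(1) The amplitude on |10> is 0.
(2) The amplitude on |01> is sqrt(2)/2.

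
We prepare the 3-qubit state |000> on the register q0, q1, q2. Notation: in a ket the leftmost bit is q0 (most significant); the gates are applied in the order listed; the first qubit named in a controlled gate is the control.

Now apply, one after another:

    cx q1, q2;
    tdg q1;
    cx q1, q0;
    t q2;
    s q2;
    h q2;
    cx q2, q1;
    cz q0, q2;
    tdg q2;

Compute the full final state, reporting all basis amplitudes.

After the circuit, the state carries amplitude sqrt(2)/2 on |000>, -sqrt(2)*exp(3*I*pi/4)/2 on |011>, and 0 on every other basis state.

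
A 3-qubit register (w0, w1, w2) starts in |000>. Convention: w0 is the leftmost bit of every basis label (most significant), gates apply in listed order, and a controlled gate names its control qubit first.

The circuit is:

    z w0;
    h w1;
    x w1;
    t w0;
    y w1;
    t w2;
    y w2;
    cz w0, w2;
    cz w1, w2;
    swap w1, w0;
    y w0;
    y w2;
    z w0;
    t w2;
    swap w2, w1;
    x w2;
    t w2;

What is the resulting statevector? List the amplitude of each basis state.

The final amplitudes are -sqrt(2)*exp(I*pi/4)/2 on |001>, -sqrt(2)*exp(I*pi/4)/2 on |101>, and 0 on every other basis state.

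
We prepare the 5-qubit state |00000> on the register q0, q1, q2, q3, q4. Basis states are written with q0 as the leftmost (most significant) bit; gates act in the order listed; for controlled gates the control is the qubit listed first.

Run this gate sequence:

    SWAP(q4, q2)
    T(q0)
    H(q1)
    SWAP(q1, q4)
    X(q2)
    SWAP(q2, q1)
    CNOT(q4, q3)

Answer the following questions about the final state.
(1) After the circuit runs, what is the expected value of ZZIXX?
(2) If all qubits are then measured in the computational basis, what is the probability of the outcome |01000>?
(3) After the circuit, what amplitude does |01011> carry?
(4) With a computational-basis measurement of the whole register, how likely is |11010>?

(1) In the final state, ZZIXX has expectation -1.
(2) The probability of measuring |01000> is 1/2.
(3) The amplitude on |01011> is sqrt(2)/2.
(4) The probability of measuring |11010> is 0.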